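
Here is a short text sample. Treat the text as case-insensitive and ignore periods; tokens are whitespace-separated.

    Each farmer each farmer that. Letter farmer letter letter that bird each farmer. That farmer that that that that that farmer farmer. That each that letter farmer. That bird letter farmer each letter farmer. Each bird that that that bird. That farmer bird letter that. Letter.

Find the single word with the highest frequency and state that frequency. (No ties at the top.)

"that", 16 times

Unigram frequencies (highest first):
  that: 16
  farmer: 11
  letter: 8
  each: 6
  bird: 5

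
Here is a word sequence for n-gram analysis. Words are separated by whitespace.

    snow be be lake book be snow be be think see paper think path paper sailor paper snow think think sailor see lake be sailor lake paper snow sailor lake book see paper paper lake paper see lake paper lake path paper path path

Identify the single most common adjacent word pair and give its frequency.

Bigram frequencies (highest first):
  lake paper: 3
  snow be: 2
  be be: 2
  lake book: 2
  see paper: 2
  path paper: 2
  … (26 more, each ≤ 2)

"lake paper", 3 times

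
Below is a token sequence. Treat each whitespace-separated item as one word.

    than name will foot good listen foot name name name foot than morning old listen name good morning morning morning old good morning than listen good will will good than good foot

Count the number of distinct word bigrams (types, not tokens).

32 tokens → 31 bigram windows in total.
Repeated bigrams (each contributes count−1 duplicates):
  good morning: 2
  morning morning: 2
  morning old: 2
  name name: 2
4 duplicate windows → 31 − 4 = 27 distinct.

27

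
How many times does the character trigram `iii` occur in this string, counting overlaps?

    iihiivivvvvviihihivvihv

0

Sliding a length-3 window over the 23 characters (21 positions):
  (no match at any position)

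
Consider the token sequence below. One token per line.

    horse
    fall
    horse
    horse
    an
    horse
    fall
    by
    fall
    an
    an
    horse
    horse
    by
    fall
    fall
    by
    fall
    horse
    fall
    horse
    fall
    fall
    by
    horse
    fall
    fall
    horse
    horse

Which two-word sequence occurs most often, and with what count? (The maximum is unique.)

Bigram frequencies (highest first):
  horse fall: 5
  fall horse: 4
  horse horse: 3
  fall by: 3
  by fall: 3
  fall fall: 3
  … (6 more, each ≤ 2)

"horse fall", 5 times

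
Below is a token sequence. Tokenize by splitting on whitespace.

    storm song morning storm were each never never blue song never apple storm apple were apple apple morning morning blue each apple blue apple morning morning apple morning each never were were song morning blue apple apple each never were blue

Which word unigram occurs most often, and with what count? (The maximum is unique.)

"apple", 9 times

Unigram frequencies (highest first):
  apple: 9
  morning: 7
  were: 5
  never: 5
  blue: 5
  each: 4
  … (2 more, each ≤ 3)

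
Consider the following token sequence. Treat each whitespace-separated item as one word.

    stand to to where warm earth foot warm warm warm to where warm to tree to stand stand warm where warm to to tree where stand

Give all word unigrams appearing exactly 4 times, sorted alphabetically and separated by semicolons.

Unigram counts meeting the condition (exactly 4 times):
  stand: 4
  where: 4

stand; where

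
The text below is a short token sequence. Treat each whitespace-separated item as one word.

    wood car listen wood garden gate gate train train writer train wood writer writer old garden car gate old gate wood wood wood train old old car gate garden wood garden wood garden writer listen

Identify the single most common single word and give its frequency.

Unigram frequencies (highest first):
  wood: 8
  garden: 5
  gate: 5
  train: 4
  writer: 4
  old: 4
  … (2 more, each ≤ 3)

"wood", 8 times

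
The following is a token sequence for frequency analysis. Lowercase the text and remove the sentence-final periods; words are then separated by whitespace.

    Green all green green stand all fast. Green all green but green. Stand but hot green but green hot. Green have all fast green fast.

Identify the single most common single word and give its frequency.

Unigram frequencies (highest first):
  green: 10
  all: 4
  fast: 3
  but: 3
  stand: 2
  hot: 2
  … (1 more, each ≤ 1)

"green", 10 times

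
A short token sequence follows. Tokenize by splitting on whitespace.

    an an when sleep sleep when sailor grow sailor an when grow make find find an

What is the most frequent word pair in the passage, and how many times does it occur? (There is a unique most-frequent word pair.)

Bigram frequencies (highest first):
  an when: 2
  an an: 1
  when sleep: 1
  sleep sleep: 1
  sleep when: 1
  when sailor: 1
  … (8 more, each ≤ 1)

"an when", 2 times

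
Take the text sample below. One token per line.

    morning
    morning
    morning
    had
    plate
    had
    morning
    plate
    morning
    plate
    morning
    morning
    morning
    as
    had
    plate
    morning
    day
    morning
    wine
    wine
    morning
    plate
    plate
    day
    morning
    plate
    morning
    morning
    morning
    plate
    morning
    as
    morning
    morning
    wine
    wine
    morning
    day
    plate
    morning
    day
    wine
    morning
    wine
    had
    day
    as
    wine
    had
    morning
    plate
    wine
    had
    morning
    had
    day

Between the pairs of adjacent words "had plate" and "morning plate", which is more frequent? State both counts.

"had plate": 2 occurrences
"morning plate": 6 occurrences

"morning plate" (6 vs 2)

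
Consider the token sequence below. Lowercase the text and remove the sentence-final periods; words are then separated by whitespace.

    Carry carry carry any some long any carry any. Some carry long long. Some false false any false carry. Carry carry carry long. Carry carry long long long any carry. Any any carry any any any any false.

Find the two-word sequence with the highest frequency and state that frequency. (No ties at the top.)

"carry carry", 6 times

Bigram frequencies (highest first):
  carry carry: 6
  carry any: 4
  any any: 4
  any carry: 3
  carry long: 3
  long long: 3
  … (11 more, each ≤ 2)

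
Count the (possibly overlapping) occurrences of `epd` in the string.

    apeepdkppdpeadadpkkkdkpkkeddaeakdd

Sliding a length-3 window over the 34 characters (32 positions):
  position 4–6: epd

1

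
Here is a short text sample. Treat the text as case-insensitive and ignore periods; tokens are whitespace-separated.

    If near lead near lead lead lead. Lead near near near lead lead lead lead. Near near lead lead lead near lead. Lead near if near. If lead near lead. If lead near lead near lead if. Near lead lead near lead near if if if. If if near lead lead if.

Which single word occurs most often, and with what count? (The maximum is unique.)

"lead", 24 times

Unigram frequencies (highest first):
  lead: 24
  near: 17
  if: 11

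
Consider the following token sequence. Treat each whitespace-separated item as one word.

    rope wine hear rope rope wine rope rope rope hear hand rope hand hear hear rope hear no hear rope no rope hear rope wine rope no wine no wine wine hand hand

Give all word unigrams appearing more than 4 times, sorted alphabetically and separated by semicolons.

hear; rope; wine

Unigram counts meeting the condition (more than 4 times):
  hear: 7
  rope: 12
  wine: 6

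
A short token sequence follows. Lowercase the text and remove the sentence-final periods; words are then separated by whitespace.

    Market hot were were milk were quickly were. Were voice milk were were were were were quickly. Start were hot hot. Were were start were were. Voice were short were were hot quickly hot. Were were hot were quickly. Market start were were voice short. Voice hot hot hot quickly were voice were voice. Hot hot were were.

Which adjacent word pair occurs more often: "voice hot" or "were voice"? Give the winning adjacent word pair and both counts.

"voice hot": 2 occurrences
"were voice": 5 occurrences

"were voice" (5 vs 2)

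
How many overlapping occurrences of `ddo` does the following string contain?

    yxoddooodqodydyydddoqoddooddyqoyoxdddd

Sliding a length-3 window over the 38 characters (36 positions):
  position 4–6: ddo
  position 18–20: ddo
  position 23–25: ddo

3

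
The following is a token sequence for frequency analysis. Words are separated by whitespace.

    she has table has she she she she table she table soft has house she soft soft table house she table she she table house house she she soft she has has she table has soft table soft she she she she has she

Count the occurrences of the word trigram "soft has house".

1

Scanning the 42 overlapping trigram windows for "soft has house":
  position 12–14: soft has house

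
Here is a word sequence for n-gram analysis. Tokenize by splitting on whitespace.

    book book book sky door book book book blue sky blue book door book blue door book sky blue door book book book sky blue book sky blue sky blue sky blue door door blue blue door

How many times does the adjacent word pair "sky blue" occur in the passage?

6

Scanning the 36 overlapping bigram windows for "sky blue":
  position 10–11: sky blue
  position 18–19: sky blue
  position 24–25: sky blue
  position 27–28: sky blue
  position 29–30: sky blue
  position 31–32: sky blue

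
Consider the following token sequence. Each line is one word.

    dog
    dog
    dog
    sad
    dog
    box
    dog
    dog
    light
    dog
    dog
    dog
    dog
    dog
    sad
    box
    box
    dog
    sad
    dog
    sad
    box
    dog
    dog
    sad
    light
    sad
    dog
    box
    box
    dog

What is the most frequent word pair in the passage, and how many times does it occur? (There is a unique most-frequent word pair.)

Bigram frequencies (highest first):
  dog dog: 8
  dog sad: 5
  box dog: 4
  sad dog: 3
  dog box: 2
  sad box: 2
  … (5 more, each ≤ 2)

"dog dog", 8 times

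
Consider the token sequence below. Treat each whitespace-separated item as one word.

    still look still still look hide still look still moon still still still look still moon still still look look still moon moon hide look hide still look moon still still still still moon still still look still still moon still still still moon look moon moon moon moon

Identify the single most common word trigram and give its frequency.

Trigram frequencies (highest first):
  moon still still: 5
  still look still: 4
  still still look: 4
  still moon still: 4
  still still still: 4
  look still moon: 3
  … (17 more, each ≤ 3)

"moon still still", 5 times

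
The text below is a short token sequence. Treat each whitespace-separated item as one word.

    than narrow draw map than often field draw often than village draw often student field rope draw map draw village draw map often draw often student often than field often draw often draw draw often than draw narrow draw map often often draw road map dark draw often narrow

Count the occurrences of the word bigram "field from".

Scanning the 48 overlapping bigram windows for "field from":
  (none found)

0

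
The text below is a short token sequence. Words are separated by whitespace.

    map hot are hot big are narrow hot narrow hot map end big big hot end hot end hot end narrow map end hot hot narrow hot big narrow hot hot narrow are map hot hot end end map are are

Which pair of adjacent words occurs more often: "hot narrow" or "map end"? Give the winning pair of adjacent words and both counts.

"hot narrow": 3 occurrences
"map end": 2 occurrences

"hot narrow" (3 vs 2)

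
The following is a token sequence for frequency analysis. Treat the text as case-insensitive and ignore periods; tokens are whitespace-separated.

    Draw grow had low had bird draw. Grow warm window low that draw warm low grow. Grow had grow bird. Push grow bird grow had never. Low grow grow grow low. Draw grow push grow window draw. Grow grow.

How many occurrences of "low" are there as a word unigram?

Scanning the 39 tokens for "low":
  position 4: low
  position 11: low
  position 15: low
  position 27: low
  position 31: low

5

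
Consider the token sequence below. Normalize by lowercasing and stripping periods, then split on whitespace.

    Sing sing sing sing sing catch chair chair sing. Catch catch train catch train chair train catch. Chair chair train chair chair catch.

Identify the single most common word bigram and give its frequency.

"sing sing", 4 times

Bigram frequencies (highest first):
  sing sing: 4
  chair chair: 3
  sing catch: 2
  catch chair: 2
  catch train: 2
  train catch: 2
  … (5 more, each ≤ 2)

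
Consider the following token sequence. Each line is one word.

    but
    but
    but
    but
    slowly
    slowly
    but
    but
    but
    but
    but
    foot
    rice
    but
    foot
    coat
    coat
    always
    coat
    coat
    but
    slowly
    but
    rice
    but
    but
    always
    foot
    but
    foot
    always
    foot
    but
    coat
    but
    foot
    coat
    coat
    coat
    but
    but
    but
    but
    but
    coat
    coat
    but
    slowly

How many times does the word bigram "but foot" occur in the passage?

4

Scanning the 47 overlapping bigram windows for "but foot":
  position 11–12: but foot
  position 14–15: but foot
  position 29–30: but foot
  position 35–36: but foot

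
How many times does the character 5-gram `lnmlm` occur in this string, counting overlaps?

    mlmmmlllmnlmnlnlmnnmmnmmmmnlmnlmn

0

Sliding a length-5 window over the 33 characters (29 positions):
  (no match at any position)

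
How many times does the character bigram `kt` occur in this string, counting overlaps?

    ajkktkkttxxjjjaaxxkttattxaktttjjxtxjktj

5

Sliding a length-2 window over the 39 characters (38 positions):
  position 4–5: kt
  position 7–8: kt
  position 19–20: kt
  position 27–28: kt
  position 37–38: kt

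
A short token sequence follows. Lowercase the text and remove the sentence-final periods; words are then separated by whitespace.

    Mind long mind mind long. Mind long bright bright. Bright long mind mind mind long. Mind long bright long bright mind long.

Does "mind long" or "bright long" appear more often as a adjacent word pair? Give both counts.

"mind long": 6 occurrences
"bright long": 2 occurrences

"mind long" (6 vs 2)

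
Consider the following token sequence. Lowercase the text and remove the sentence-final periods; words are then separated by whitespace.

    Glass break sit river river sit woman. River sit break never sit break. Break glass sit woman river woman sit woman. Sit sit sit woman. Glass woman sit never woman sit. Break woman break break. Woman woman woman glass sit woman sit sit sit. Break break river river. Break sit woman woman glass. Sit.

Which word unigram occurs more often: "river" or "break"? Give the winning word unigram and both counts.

"break" (10 vs 6)

"river": 6 occurrences
"break": 10 occurrences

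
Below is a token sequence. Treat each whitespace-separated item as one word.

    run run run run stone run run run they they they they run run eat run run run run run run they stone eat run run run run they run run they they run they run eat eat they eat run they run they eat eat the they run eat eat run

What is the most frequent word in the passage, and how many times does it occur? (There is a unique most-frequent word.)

"run", 27 times

Unigram frequencies (highest first):
  run: 27
  they: 13
  eat: 9
  stone: 2
  the: 1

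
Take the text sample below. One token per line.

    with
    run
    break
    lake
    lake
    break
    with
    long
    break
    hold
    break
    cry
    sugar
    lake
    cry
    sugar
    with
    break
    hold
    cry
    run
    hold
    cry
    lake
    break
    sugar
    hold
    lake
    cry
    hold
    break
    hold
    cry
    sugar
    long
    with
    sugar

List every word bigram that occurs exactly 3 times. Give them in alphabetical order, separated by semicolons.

Bigram counts meeting the condition (exactly 3 times):
  break hold: 3
  cry sugar: 3
  hold cry: 3

break hold; cry sugar; hold cry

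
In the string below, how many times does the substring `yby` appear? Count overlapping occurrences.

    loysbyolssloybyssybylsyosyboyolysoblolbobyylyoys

Sliding a length-3 window over the 48 characters (46 positions):
  position 13–15: yby
  position 18–20: yby

2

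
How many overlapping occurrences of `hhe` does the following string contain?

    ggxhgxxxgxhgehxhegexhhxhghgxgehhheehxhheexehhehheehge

4

Sliding a length-3 window over the 53 characters (51 positions):
  position 32–34: hhe
  position 38–40: hhe
  position 44–46: hhe
  position 47–49: hhe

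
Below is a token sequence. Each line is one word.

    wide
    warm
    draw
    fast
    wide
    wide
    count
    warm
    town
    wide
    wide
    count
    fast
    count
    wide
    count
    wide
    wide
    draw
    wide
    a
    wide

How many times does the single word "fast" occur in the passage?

2

Scanning the 22 tokens for "fast":
  position 4: fast
  position 13: fast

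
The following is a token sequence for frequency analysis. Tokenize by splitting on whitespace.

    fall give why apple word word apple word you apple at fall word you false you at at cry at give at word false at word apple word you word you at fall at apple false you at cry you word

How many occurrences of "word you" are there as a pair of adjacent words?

4

Scanning the 40 overlapping bigram windows for "word you":
  position 8–9: word you
  position 13–14: word you
  position 28–29: word you
  position 30–31: word you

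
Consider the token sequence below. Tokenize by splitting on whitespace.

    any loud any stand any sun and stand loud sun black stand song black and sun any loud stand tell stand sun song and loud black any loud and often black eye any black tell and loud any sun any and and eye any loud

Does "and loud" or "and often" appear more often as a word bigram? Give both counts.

"and loud": 2 occurrences
"and often": 1 occurrence

"and loud" (2 vs 1)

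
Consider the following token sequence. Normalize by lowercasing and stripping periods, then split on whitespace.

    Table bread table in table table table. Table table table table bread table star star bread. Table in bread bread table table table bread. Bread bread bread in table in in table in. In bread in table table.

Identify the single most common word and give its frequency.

"table", 18 times

Unigram frequencies (highest first):
  table: 18
  bread: 10
  in: 8
  star: 2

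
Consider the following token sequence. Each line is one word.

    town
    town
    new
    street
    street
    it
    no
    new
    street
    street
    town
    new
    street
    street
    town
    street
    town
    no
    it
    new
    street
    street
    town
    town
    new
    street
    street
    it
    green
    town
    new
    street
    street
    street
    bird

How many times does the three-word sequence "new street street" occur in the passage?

6

Scanning the 33 overlapping trigram windows for "new street street":
  position 3–5: new street street
  position 8–10: new street street
  position 12–14: new street street
  position 20–22: new street street
  position 25–27: new street street
  position 31–33: new street street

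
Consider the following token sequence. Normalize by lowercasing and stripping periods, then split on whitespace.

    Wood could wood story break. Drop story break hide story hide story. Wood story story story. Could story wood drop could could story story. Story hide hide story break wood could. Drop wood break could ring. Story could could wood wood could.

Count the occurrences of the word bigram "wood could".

Scanning the 41 overlapping bigram windows for "wood could":
  position 1–2: wood could
  position 30–31: wood could
  position 41–42: wood could

3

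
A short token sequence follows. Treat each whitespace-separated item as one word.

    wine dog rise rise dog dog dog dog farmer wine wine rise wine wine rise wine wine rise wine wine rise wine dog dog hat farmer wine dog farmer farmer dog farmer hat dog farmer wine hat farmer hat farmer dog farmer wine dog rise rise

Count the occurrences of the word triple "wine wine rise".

Scanning the 44 overlapping trigram windows for "wine wine rise":
  position 10–12: wine wine rise
  position 13–15: wine wine rise
  position 16–18: wine wine rise
  position 19–21: wine wine rise

4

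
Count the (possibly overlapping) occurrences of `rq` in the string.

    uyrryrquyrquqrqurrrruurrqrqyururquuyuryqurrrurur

Sliding a length-2 window over the 48 characters (47 positions):
  position 6–7: rq
  position 10–11: rq
  position 14–15: rq
  position 24–25: rq
  position 26–27: rq
  position 32–33: rq

6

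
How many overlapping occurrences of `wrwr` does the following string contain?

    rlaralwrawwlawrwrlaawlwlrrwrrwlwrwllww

Sliding a length-4 window over the 38 characters (35 positions):
  position 14–17: wrwr

1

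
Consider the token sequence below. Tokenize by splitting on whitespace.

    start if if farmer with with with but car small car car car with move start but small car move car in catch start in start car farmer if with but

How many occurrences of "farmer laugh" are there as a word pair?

0

Scanning the 30 overlapping bigram windows for "farmer laugh":
  (none found)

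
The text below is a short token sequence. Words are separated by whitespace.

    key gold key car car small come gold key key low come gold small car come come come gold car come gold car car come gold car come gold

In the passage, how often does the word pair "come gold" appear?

6

Scanning the 28 overlapping bigram windows for "come gold":
  position 7–8: come gold
  position 12–13: come gold
  position 18–19: come gold
  position 21–22: come gold
  position 25–26: come gold
  position 28–29: come gold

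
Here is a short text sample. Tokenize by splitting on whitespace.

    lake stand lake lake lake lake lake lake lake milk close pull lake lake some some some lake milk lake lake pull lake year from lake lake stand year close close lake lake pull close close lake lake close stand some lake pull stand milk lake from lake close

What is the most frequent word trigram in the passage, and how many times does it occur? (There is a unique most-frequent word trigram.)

"lake lake lake", 5 times

Trigram frequencies (highest first):
  lake lake lake: 5
  lake lake pull: 2
  close close lake: 2
  close lake lake: 2
  lake stand lake: 1
  stand lake lake: 1
  … (34 more, each ≤ 1)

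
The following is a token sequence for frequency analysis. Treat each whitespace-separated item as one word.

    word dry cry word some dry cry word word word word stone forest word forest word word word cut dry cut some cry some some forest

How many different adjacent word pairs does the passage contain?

26 tokens → 25 bigram windows in total.
Repeated bigrams (each contributes count−1 duplicates):
  word word: 5
  cry word: 2
  dry cry: 2
  forest word: 2
7 duplicate windows → 25 − 7 = 18 distinct.

18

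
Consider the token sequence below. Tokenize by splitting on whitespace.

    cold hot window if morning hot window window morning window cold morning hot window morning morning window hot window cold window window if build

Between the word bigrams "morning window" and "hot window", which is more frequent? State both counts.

"hot window" (4 vs 2)

"morning window": 2 occurrences
"hot window": 4 occurrences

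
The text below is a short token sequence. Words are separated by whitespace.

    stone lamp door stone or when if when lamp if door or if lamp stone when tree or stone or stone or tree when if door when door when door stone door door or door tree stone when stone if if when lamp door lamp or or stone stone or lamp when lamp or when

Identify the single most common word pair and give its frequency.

Bigram frequencies (highest first):
  stone or: 4
  when lamp: 3
  or stone: 3
  lamp door: 2
  door stone: 2
  or when: 2
  … (30 more, each ≤ 2)

"stone or", 4 times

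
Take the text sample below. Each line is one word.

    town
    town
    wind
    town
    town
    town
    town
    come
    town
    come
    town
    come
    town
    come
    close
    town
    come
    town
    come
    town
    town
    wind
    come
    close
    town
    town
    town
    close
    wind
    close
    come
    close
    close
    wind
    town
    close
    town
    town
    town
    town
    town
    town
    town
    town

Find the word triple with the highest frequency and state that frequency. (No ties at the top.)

"town town town", 9 times

Trigram frequencies (highest first):
  town town town: 9
  town come town: 5
  come town come: 4
  town town wind: 2
  come close town: 2
  close town town: 2
  … (18 more, each ≤ 1)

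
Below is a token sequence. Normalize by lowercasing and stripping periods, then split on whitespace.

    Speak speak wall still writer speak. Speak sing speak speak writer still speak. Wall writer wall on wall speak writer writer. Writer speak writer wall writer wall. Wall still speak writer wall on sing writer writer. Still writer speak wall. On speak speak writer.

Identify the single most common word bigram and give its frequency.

"speak writer", 5 times

Bigram frequencies (highest first):
  speak writer: 5
  speak speak: 4
  writer wall: 4
  speak wall: 3
  writer speak: 3
  wall on: 3
  … (14 more, each ≤ 3)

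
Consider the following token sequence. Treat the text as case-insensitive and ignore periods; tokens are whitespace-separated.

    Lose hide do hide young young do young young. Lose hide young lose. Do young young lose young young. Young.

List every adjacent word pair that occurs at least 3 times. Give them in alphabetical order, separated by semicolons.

young lose; young young

Bigram counts meeting the condition (at least 3 times):
  young lose: 3
  young young: 5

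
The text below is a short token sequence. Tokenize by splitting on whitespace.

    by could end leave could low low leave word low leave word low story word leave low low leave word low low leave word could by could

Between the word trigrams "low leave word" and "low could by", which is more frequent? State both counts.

"low leave word" (4 vs 0)

"low leave word": 4 occurrences
"low could by": 0 occurrences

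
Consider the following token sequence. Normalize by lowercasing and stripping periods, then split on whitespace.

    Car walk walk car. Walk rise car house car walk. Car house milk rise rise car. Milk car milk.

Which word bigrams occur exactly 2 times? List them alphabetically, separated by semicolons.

Bigram counts meeting the condition (exactly 2 times):
  car house: 2
  car milk: 2
  rise car: 2
  walk car: 2

car house; car milk; rise car; walk car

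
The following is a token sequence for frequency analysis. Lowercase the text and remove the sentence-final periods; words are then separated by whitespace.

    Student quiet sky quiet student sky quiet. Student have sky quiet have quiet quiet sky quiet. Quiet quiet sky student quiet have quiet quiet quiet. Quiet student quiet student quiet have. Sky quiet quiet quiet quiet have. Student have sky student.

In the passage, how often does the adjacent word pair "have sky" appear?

3

Scanning the 40 overlapping bigram windows for "have sky":
  position 9–10: have sky
  position 31–32: have sky
  position 39–40: have sky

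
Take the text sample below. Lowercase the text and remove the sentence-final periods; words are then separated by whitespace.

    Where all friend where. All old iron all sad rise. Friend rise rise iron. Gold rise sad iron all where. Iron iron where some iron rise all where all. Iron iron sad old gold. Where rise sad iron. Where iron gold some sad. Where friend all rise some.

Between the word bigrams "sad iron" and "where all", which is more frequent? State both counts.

"sad iron": 2 occurrences
"where all": 3 occurrences

"where all" (3 vs 2)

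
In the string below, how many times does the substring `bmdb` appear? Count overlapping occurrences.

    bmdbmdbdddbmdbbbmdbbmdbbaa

5

Sliding a length-4 window over the 26 characters (23 positions):
  position 1–4: bmdb
  position 4–7: bmdb
  position 11–14: bmdb
  position 16–19: bmdb
  position 20–23: bmdb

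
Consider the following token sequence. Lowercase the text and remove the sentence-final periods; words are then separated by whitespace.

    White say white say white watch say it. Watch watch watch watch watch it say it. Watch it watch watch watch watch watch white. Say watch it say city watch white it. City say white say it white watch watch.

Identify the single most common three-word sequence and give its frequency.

"watch watch watch", 6 times

Trigram frequencies (highest first):
  watch watch watch: 6
  white say white: 2
  say white say: 2
  say it watch: 2
  it watch watch: 2
  watch it say: 2
  … (22 more, each ≤ 1)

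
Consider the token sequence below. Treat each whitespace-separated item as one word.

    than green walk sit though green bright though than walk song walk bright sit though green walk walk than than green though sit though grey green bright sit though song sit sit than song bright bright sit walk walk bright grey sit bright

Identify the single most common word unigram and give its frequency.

Unigram frequencies (highest first):
  sit: 8
  walk: 7
  bright: 7
  though: 6
  than: 5
  green: 5
  … (2 more, each ≤ 3)

"sit", 8 times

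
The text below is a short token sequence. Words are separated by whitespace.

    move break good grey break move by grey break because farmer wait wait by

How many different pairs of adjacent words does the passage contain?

12

14 tokens → 13 bigram windows in total.
Repeated bigrams (each contributes count−1 duplicates):
  grey break: 2
1 duplicate windows → 13 − 1 = 12 distinct.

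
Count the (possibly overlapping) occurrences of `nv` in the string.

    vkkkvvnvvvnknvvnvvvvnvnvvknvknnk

Sliding a length-2 window over the 32 characters (31 positions):
  position 7–8: nv
  position 13–14: nv
  position 16–17: nv
  position 21–22: nv
  position 23–24: nv
  position 27–28: nv

6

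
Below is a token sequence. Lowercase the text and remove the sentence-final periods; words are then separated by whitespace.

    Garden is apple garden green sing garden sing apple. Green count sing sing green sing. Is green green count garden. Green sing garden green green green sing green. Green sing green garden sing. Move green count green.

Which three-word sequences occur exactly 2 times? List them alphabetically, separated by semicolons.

garden green sing; green green sing; green sing garden; green sing green

Trigram counts meeting the condition (exactly 2 times):
  garden green sing: 2
  green green sing: 2
  green sing garden: 2
  green sing green: 2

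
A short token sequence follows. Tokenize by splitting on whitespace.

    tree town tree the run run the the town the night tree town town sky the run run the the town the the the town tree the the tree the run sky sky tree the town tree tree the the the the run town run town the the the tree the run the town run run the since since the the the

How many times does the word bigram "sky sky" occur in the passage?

1

Scanning the 61 overlapping bigram windows for "sky sky":
  position 32–33: sky sky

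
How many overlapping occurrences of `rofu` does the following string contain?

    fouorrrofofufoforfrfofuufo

0

Sliding a length-4 window over the 26 characters (23 positions):
  (no match at any position)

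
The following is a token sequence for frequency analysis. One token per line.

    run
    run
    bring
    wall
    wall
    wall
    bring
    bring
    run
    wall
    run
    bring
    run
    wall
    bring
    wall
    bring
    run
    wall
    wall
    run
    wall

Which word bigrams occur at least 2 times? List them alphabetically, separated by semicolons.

bring run; bring wall; run bring; run wall; wall bring; wall run; wall wall

Bigram counts meeting the condition (at least 2 times):
  bring run: 3
  bring wall: 2
  run bring: 2
  run wall: 4
  wall bring: 3
  wall run: 2
  wall wall: 3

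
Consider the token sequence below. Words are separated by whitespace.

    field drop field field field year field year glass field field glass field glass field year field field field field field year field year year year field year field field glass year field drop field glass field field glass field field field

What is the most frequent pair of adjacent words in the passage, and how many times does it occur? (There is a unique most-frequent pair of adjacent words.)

Bigram frequencies (highest first):
  field field: 11
  field year: 6
  year field: 6
  glass field: 5
  field glass: 5
  field drop: 2
  … (4 more, each ≤ 2)

"field field", 11 times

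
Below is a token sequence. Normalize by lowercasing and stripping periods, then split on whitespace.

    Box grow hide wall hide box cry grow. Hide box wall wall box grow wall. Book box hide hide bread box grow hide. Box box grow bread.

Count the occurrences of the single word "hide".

Scanning the 27 tokens for "hide":
  position 3: hide
  position 5: hide
  position 9: hide
  position 18: hide
  position 19: hide
  position 23: hide

6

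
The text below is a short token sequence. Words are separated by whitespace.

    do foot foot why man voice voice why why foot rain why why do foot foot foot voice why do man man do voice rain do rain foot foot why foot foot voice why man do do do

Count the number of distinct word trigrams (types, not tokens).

38 tokens → 36 trigram windows in total.
Repeated trigrams (each contributes count−1 duplicates):
  do foot foot: 2
  foot foot voice: 2
  foot foot why: 2
  foot voice why: 2
4 duplicate windows → 36 − 4 = 32 distinct.

32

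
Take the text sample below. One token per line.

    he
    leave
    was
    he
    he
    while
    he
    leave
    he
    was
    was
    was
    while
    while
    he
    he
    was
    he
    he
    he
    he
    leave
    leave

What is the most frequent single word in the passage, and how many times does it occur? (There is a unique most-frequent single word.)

"he", 11 times

Unigram frequencies (highest first):
  he: 11
  was: 5
  leave: 4
  while: 3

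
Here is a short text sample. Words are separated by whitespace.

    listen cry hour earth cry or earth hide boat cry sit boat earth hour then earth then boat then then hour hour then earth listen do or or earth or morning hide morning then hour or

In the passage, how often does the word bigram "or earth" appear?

Scanning the 35 overlapping bigram windows for "or earth":
  position 6–7: or earth
  position 28–29: or earth

2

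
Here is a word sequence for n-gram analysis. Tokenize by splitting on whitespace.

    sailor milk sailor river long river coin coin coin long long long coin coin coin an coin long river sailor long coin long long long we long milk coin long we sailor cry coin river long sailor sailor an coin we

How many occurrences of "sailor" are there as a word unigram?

6

Scanning the 41 tokens for "sailor":
  position 1: sailor
  position 3: sailor
  position 20: sailor
  position 32: sailor
  position 37: sailor
  position 38: sailor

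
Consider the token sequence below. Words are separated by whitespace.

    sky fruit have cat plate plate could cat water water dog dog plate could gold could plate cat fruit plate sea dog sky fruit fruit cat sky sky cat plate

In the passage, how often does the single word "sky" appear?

Scanning the 30 tokens for "sky":
  position 1: sky
  position 23: sky
  position 27: sky
  position 28: sky

4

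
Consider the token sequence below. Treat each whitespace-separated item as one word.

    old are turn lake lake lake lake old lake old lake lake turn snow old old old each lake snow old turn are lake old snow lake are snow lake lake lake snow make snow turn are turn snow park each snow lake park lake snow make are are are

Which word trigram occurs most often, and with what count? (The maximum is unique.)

"lake lake lake", 3 times

Trigram frequencies (highest first):
  lake lake lake: 3
  lake old lake: 2
  lake snow make: 2
  old are turn: 1
  are turn lake: 1
  turn lake lake: 1
  … (38 more, each ≤ 1)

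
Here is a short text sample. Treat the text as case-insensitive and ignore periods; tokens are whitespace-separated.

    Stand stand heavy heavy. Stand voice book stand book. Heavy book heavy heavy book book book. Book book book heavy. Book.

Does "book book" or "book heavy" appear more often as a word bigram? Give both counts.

"book book" (5 vs 3)

"book book": 5 occurrences
"book heavy": 3 occurrences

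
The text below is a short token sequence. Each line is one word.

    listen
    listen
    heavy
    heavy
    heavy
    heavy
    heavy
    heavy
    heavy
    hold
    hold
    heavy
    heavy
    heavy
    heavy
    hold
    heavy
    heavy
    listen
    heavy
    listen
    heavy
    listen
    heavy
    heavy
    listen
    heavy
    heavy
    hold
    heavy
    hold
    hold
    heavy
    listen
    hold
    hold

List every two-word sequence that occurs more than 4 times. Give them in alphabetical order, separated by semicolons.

Bigram counts meeting the condition (more than 4 times):
  heavy heavy: 12
  heavy listen: 5
  listen heavy: 5

heavy heavy; heavy listen; listen heavy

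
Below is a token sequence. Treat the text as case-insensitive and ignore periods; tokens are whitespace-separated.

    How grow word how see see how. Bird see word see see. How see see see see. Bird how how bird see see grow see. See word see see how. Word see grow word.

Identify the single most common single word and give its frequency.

"see", 16 times

Unigram frequencies (highest first):
  see: 16
  how: 7
  word: 5
  grow: 3
  bird: 3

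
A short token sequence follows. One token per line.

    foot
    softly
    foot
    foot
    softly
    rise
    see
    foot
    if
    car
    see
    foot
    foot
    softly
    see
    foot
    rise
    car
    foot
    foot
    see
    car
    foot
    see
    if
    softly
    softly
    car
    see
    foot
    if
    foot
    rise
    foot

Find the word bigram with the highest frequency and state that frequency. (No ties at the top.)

Bigram frequencies (highest first):
  see foot: 4
  foot softly: 3
  foot foot: 3
  foot if: 2
  car see: 2
  foot rise: 2
  … (15 more, each ≤ 2)

"see foot", 4 times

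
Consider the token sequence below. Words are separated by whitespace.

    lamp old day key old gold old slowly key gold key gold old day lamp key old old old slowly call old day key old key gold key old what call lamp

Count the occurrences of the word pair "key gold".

Scanning the 31 overlapping bigram windows for "key gold":
  position 9–10: key gold
  position 11–12: key gold
  position 26–27: key gold

3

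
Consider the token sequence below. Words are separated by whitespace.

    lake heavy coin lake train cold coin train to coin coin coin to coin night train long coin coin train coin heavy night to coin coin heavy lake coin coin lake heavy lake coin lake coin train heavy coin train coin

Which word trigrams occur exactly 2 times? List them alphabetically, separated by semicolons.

Trigram counts meeting the condition (exactly 2 times):
  coin train coin: 2
  heavy lake coin: 2
  to coin coin: 2

coin train coin; heavy lake coin; to coin coin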